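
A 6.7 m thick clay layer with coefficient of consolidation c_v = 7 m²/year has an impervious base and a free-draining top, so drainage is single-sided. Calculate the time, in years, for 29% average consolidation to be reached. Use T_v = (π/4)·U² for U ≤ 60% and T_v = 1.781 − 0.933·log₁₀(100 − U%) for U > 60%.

Drainage path length: H_d = H = 6.7 m (single drainage).
U ≤ 60%: T_v = (π/4)·U² = (π/4)×0.29² = 0.066052.
t = T_v·H_d²/c_v = 0.066052×6.7²/7 = 0.4236 years.

t ≈ 0.424 years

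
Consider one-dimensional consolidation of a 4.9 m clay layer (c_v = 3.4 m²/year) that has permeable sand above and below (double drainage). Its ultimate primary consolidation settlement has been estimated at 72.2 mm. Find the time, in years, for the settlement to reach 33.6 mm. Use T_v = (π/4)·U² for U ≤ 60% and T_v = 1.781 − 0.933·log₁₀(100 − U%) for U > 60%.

Drainage path length: H_d = H/2 = 2.45 m (double drainage).
U = S(t)/S_ult = 33.6/72.2 = 0.4654.
U ≤ 60%: T_v = (π/4)·U² = (π/4)×0.46537² = 0.1701.
t = T_v·H_d²/c_v = 0.1701×2.45²/3.4 = 0.3003 years.

t ≈ 0.3 years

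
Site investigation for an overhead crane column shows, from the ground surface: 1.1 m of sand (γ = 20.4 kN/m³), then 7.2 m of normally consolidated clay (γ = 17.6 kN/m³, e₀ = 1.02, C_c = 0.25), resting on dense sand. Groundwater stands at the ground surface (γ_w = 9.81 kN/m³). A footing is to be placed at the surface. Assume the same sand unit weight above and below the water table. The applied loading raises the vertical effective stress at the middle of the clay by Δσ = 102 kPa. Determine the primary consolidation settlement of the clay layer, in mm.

Mid-depth of clay below the ground surface: z = 1.1 + 7.2/2 = 4.7 m.
Total vertical stress at mid-clay: σ_v = 20.4×1.1 + 17.6×3.6 = 85.8 kPa.
Pore pressure: u = 9.81×(4.7 − 0) = 46.107 kPa.
Initial effective stress: σ'_0 = σ_v − u = 85.8 − 46.107 = 39.693 kPa.
Final effective stress: σ'_f = σ'_0 + Δσ = 39.693 + 102 = 141.69 kPa.
Normally consolidated clay, so the full stress increment lies on the virgin compression line:
S_c = C_c·H/(1+e₀)·log₁₀(σ'_f/σ'_0) = 0.25×7.2/(1+1.02)×log₁₀(141.69/39.693)
    = 0.89109 × 0.55263 = 0.4924 m

S_c ≈ 492 mm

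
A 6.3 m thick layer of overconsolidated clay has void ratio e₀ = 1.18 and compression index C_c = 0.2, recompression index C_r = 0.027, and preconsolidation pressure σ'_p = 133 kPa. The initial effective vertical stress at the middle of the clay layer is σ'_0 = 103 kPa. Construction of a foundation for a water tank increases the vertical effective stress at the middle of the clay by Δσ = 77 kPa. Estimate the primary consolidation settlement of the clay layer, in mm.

Final effective stress: σ'_f = 103 + 77 = 180 kPa.
σ'_f = 180 > σ'_p = 133 kPa, so the stress path crosses the preconsolidation pressure — recompression up to σ'_p, then virgin compression beyond:
S_c = H/(1+e₀)·[C_r·log₁₀(σ'_p/σ'_0) + C_c·log₁₀(σ'_f/σ'_p)]
    = 6.3/2.18 × [0.027×log₁₀(133/103) + 0.2×log₁₀(180/133)]
    = 2.8899 × [0.0029974 + 0.026284] = 0.08462 m

S_c ≈ 84.6 mm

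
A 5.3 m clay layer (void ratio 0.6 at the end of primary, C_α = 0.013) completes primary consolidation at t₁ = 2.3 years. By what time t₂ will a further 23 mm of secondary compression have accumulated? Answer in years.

t₂ ≈ 7.87 years

S_s = C_α·H/(1+e_p)·log₁₀(t₂/t₁) ⇒ log₁₀(t₂/t₁) = S_s·(1+e_p)/(C_α·H).
log₁₀(t₂/t₁) = 0.023 × (1+0.6) / (0.013×5.3) = 0.5341
t₂ = t₁ × 10^0.5341 = 2.3 × 3.421 = 7.867 years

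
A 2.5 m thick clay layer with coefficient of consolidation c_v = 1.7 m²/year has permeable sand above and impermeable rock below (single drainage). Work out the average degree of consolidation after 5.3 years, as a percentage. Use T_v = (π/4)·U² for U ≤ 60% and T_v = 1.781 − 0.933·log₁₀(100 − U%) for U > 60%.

U ≈ 97.7 %

Drainage path length: H_d = H = 2.5 m (single drainage).
T_v = c_v·t/H_d² = 1.7×5.3/2.5² = 1.4416.
T_v = 1.4416 corresponds to the U > 60% branch:
U = 1 − 10^((1.781 − T_v)/0.933)/100 = 0.9769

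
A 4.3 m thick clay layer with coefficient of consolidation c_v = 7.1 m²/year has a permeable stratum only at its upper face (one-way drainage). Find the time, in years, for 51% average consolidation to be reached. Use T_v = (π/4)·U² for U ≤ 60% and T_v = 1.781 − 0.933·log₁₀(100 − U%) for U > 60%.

Drainage path length: H_d = H = 4.3 m (single drainage).
U ≤ 60%: T_v = (π/4)·U² = (π/4)×0.51² = 0.20428.
t = T_v·H_d²/c_v = 0.20428×4.3²/7.1 = 0.532 years.

t ≈ 0.532 years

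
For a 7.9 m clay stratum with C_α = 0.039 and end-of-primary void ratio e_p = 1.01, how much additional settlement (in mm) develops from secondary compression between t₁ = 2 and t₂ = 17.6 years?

S_s ≈ 145 mm

Secondary compression: S_s = C_α·H/(1+e_p)·log₁₀(t₂/t₁)
S_s = 0.039×7.9/(1+1.01)×log₁₀(17.6/2)
    = 0.1533 × 0.9445 = 0.1448 m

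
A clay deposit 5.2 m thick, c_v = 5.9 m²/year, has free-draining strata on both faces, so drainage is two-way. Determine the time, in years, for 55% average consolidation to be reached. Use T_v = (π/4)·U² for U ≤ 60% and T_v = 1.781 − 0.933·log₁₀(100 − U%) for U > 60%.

Drainage path length: H_d = H/2 = 2.6 m (double drainage).
U ≤ 60%: T_v = (π/4)·U² = (π/4)×0.55² = 0.23758.
t = T_v·H_d²/c_v = 0.23758×2.6²/5.9 = 0.2722 years.

t ≈ 0.272 years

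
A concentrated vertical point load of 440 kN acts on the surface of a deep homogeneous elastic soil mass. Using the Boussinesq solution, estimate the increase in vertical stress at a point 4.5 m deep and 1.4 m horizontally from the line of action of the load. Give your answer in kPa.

Δσ_z ≈ 8.24 kPa

Boussinesq vertical stress below a point load on an elastic half-space:
Δσ_z = 3P/(2πz²) · [1 + (r/z)²]^(−5/2)
r/z = 1.4/4.5 = 0.31111; [1+(r/z)²]^(−5/2) = 0.79376.
Δσ_z = 3×440/(2π×4.5²) × 0.79376 = 10.375 × 0.79376 = 8.235 kPa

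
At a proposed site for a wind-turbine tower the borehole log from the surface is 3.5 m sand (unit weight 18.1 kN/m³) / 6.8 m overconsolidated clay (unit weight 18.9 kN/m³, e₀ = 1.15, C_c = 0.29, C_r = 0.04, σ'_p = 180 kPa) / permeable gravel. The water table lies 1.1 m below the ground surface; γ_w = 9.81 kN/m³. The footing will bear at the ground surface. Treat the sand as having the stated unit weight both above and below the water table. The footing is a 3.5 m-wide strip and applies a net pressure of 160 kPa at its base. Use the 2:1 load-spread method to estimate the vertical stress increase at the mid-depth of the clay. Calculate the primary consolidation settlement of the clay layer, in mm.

Mid-depth of clay below the ground surface: z = 3.5 + 6.8/2 = 6.9 m.
Total vertical stress at mid-clay: σ_v = 18.1×3.5 + 18.9×3.4 = 127.61 kPa.
Pore pressure: u = 9.81×(6.9 − 1.1) = 56.898 kPa.
Initial effective stress: σ'_0 = σ_v − u = 127.61 − 56.898 = 70.712 kPa.
Stress increase at mid-clay by the 2:1 spreading method:
Δσ = qB/(B+z) = 160×3.5/(3.5+6.9) = 53.846 kPa
Final effective stress: σ'_f = 70.712 + 53.846 = 124.56 kPa.
σ'_f = 124.56 ≤ σ'_p = 180 kPa, so the clay remains overconsolidated and only the recompression index applies:
S_c = C_r·H/(1+e₀)·log₁₀(σ'_f/σ'_0) = 0.04×6.8/2.15×log₁₀(124.56/70.712)
    = 0.12651 × 0.24589 = 0.03111 m

S_c ≈ 31.1 mm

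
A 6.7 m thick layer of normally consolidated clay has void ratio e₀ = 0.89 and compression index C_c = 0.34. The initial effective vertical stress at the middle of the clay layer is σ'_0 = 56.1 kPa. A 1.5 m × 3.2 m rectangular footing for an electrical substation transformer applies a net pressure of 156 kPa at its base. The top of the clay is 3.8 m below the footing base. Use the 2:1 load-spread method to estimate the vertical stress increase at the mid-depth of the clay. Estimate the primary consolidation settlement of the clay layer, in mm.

Mid-depth of clay below the footing base: z = 3.8 + 6.7/2 = 7.15 m.
Stress increase at mid-clay by the 2:1 spreading method:
Δσ = qBL/((B+z)(L+z)) = 156×1.5×3.2/((1.5+7.15)(3.2+7.15)) = 8.3639 kPa
Final effective stress: σ'_f = σ'_0 + Δσ = 56.1 + 8.3639 = 64.464 kPa.
Normally consolidated clay, so the full stress increment lies on the virgin compression line:
S_c = C_c·H/(1+e₀)·log₁₀(σ'_f/σ'_0) = 0.34×6.7/(1+0.89)×log₁₀(64.464/56.1)
    = 1.2053 × 0.060354 = 0.07274 m

S_c ≈ 72.7 mm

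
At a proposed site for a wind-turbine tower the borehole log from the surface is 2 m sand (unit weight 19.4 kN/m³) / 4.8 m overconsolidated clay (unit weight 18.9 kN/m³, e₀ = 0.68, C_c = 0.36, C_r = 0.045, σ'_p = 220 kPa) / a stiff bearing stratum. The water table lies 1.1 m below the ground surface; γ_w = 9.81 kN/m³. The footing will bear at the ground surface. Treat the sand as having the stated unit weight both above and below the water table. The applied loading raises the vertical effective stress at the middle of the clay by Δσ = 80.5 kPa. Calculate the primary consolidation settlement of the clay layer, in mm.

S_c ≈ 52.4 mm

Mid-depth of clay below the ground surface: z = 2 + 4.8/2 = 4.4 m.
Total vertical stress at mid-clay: σ_v = 19.4×2 + 18.9×2.4 = 84.16 kPa.
Pore pressure: u = 9.81×(4.4 − 1.1) = 32.373 kPa.
Initial effective stress: σ'_0 = σ_v − u = 84.16 − 32.373 = 51.787 kPa.
Final effective stress: σ'_f = 51.787 + 80.5 = 132.29 kPa.
σ'_f = 132.29 ≤ σ'_p = 220 kPa, so the clay remains overconsolidated and only the recompression index applies:
S_c = C_r·H/(1+e₀)·log₁₀(σ'_f/σ'_0) = 0.045×4.8/1.68×log₁₀(132.29/51.787)
    = 0.12857 × 0.40731 = 0.05237 m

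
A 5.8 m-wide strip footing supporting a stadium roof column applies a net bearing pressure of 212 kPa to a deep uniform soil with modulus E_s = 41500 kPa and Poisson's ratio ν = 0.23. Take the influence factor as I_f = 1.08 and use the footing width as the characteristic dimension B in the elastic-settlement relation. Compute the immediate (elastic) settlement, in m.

S_e ≈ 0.0303 m

Immediate (elastic) settlement: S_e = q·B·(1−ν²)/E_s · I_f.
S_e = 212 × 5.8 × (1 − 0.23²) / 41500 × 1.08
    = 212 × 5.8 × 0.9471 / 41500 × 1.08
    = 0.03031 m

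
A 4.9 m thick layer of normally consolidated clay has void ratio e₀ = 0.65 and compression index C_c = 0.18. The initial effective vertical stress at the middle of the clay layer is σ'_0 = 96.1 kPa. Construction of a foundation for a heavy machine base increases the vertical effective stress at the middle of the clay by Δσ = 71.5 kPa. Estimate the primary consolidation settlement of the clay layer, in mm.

S_c ≈ 129 mm

Final effective stress: σ'_f = σ'_0 + Δσ = 96.1 + 71.5 = 167.6 kPa.
Normally consolidated clay, so the full stress increment lies on the virgin compression line:
S_c = C_c·H/(1+e₀)·log₁₀(σ'_f/σ'_0) = 0.18×4.9/(1+0.65)×log₁₀(167.6/96.1)
    = 0.53455 × 0.24155 = 0.1291 m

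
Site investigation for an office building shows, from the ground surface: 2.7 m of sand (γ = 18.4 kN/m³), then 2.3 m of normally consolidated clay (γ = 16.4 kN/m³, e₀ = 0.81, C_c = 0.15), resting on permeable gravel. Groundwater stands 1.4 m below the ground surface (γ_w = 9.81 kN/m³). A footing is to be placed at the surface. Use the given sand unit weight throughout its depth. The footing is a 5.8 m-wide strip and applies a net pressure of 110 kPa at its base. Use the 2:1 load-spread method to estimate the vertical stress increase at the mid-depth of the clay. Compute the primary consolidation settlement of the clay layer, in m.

S_c ≈ 0.0754 m

Mid-depth of clay below the ground surface: z = 2.7 + 2.3/2 = 3.85 m.
Total vertical stress at mid-clay: σ_v = 18.4×2.7 + 16.4×1.15 = 68.54 kPa.
Pore pressure: u = 9.81×(3.85 − 1.4) = 24.035 kPa.
Initial effective stress: σ'_0 = σ_v − u = 68.54 − 24.035 = 44.505 kPa.
Stress increase at mid-clay by the 2:1 spreading method:
Δσ = qB/(B+z) = 110×5.8/(5.8+3.85) = 66.114 kPa
Final effective stress: σ'_f = σ'_0 + Δσ = 44.505 + 66.114 = 110.62 kPa.
Normally consolidated clay, so the full stress increment lies on the virgin compression line:
S_c = C_c·H/(1+e₀)·log₁₀(σ'_f/σ'_0) = 0.15×2.3/(1+0.81)×log₁₀(110.62/44.505)
    = 0.19061 × 0.39542 = 0.07537 m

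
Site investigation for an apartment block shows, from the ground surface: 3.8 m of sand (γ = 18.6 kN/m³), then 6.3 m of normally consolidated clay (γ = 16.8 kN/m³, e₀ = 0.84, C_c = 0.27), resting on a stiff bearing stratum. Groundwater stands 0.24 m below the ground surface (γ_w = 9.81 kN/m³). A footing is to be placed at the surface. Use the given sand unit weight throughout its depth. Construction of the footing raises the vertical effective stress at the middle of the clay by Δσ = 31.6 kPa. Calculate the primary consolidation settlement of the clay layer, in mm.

Mid-depth of clay below the ground surface: z = 3.8 + 6.3/2 = 6.95 m.
Total vertical stress at mid-clay: σ_v = 18.6×3.8 + 16.8×3.15 = 123.6 kPa.
Pore pressure: u = 9.81×(6.95 − 0.24) = 65.825 kPa.
Initial effective stress: σ'_0 = σ_v − u = 123.6 − 65.825 = 57.775 kPa.
Final effective stress: σ'_f = σ'_0 + Δσ = 57.775 + 31.6 = 89.375 kPa.
Normally consolidated clay, so the full stress increment lies on the virgin compression line:
S_c = C_c·H/(1+e₀)·log₁₀(σ'_f/σ'_0) = 0.27×6.3/(1+0.84)×log₁₀(89.375/57.775)
    = 0.92446 × 0.18948 = 0.1752 m

S_c ≈ 175 mm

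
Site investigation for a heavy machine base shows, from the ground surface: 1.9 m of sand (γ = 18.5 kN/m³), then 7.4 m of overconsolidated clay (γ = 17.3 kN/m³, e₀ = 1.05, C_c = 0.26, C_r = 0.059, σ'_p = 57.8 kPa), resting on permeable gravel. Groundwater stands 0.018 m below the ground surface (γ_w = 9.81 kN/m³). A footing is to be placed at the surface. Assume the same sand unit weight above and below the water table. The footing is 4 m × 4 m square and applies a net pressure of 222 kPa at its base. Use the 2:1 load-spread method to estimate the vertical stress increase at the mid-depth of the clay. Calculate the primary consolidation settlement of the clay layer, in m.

S_c ≈ 0.172 m

Mid-depth of clay below the ground surface: z = 1.9 + 7.4/2 = 5.6 m.
Total vertical stress at mid-clay: σ_v = 18.5×1.9 + 17.3×3.7 = 99.16 kPa.
Pore pressure: u = 9.81×(5.6 − 0.018) = 54.759 kPa.
Initial effective stress: σ'_0 = σ_v − u = 99.16 − 54.759 = 44.401 kPa.
Stress increase at mid-clay by the 2:1 spreading method:
Δσ = qBL/((B+z)(L+z)) = 222×4×4/((4+5.6)(4+5.6)) = 38.542 kPa
Final effective stress: σ'_f = 44.401 + 38.542 = 82.943 kPa.
σ'_f = 82.943 > σ'_p = 57.8 kPa, so the stress path crosses the preconsolidation pressure — recompression up to σ'_p, then virgin compression beyond:
S_c = H/(1+e₀)·[C_r·log₁₀(σ'_p/σ'_0) + C_c·log₁₀(σ'_f/σ'_p)]
    = 7.4/2.05 × [0.059×log₁₀(57.8/44.401) + 0.26×log₁₀(82.943/57.8)]
    = 3.6098 × [0.0067576 + 0.040781] = 0.1716 m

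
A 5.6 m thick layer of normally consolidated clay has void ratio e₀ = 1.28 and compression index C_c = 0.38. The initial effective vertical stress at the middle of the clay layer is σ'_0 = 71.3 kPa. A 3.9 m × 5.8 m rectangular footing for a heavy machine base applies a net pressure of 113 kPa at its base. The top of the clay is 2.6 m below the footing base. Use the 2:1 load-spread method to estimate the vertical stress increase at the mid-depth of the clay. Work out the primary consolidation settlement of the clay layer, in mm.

Mid-depth of clay below the footing base: z = 2.6 + 5.6/2 = 5.4 m.
Stress increase at mid-clay by the 2:1 spreading method:
Δσ = qBL/((B+z)(L+z)) = 113×3.9×5.8/((3.9+5.4)(5.8+5.4)) = 24.54 kPa
Final effective stress: σ'_f = σ'_0 + Δσ = 71.3 + 24.54 = 95.84 kPa.
Normally consolidated clay, so the full stress increment lies on the virgin compression line:
S_c = C_c·H/(1+e₀)·log₁₀(σ'_f/σ'_0) = 0.38×5.6/(1+1.28)×log₁₀(95.84/71.3)
    = 0.93333 × 0.12846 = 0.1199 m

S_c ≈ 120 mm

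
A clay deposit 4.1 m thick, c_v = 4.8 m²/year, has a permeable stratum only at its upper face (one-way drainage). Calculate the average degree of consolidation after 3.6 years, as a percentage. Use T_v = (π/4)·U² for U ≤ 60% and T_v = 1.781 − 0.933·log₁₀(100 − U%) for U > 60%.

U ≈ 93.6 %

Drainage path length: H_d = H = 4.1 m (single drainage).
T_v = c_v·t/H_d² = 4.8×3.6/4.1² = 1.028.
T_v = 1.028 corresponds to the U > 60% branch:
U = 1 − 10^((1.781 − T_v)/0.933)/100 = 0.9359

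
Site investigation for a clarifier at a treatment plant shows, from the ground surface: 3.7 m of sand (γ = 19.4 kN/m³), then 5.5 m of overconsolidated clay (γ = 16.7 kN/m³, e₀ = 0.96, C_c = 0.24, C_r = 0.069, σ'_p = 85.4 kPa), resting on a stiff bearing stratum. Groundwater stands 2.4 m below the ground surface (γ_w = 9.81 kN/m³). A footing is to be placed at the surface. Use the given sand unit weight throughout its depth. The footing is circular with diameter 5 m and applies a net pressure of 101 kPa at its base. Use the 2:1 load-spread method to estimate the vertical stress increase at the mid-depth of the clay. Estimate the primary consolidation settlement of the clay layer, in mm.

S_c ≈ 45.6 mm

Mid-depth of clay below the ground surface: z = 3.7 + 5.5/2 = 6.45 m.
Total vertical stress at mid-clay: σ_v = 19.4×3.7 + 16.7×2.75 = 117.7 kPa.
Pore pressure: u = 9.81×(6.45 − 2.4) = 39.73 kPa.
Initial effective stress: σ'_0 = σ_v − u = 117.7 − 39.73 = 77.97 kPa.
Stress increase at mid-clay by the 2:1 spreading method:
Δσ ≈ qD²/(D+z)² = 101×5²/(5+6.45)² = 19.26 kPa
Final effective stress: σ'_f = 77.97 + 19.26 = 97.23 kPa.
σ'_f = 97.23 > σ'_p = 85.4 kPa, so the stress path crosses the preconsolidation pressure — recompression up to σ'_p, then virgin compression beyond:
S_c = H/(1+e₀)·[C_r·log₁₀(σ'_p/σ'_0) + C_c·log₁₀(σ'_f/σ'_p)]
    = 5.5/1.96 × [0.069×log₁₀(85.4/77.97) + 0.24×log₁₀(97.23/85.4)]
    = 2.8061 × [0.0027276 + 0.013522] = 0.0456 m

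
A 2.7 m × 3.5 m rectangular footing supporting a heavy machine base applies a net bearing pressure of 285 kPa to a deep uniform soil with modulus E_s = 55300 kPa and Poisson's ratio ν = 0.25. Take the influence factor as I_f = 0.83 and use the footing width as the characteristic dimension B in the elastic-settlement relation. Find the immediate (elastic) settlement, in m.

S_e ≈ 0.0108 m

Immediate (elastic) settlement: S_e = q·B·(1−ν²)/E_s · I_f.
S_e = 285 × 2.7 × (1 − 0.25²) / 55300 × 0.83
    = 285 × 2.7 × 0.9375 / 55300 × 0.83
    = 0.01083 m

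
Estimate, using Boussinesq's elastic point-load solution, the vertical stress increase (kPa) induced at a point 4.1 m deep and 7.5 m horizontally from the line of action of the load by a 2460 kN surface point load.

Boussinesq vertical stress below a point load on an elastic half-space:
Δσ_z = 3P/(2πz²) · [1 + (r/z)²]^(−5/2)
r/z = 7.5/4.1 = 1.8293; [1+(r/z)²]^(−5/2) = 0.025393.
Δσ_z = 3×2460/(2π×4.1²) × 0.025393 = 69.873 × 0.025393 = 1.774 kPa

Δσ_z ≈ 1.77 kPa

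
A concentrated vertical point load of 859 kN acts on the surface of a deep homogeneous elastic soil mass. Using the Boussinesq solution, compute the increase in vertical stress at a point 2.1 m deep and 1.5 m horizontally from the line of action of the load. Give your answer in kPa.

Δσ_z ≈ 33.2 kPa

Boussinesq vertical stress below a point load on an elastic half-space:
Δσ_z = 3P/(2πz²) · [1 + (r/z)²]^(−5/2)
r/z = 1.5/2.1 = 0.71429; [1+(r/z)²]^(−5/2) = 0.35679.
Δσ_z = 3×859/(2π×2.1²) × 0.35679 = 93.003 × 0.35679 = 33.18 kPa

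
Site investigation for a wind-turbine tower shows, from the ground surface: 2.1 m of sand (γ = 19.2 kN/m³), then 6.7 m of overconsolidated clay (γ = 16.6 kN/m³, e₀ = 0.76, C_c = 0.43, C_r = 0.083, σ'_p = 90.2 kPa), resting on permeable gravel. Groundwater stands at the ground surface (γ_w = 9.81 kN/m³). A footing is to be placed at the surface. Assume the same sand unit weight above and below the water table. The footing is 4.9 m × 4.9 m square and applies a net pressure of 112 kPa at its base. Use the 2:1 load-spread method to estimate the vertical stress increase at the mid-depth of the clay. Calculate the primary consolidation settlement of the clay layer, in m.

S_c ≈ 0.0637 m

Mid-depth of clay below the ground surface: z = 2.1 + 6.7/2 = 5.45 m.
Total vertical stress at mid-clay: σ_v = 19.2×2.1 + 16.6×3.35 = 95.93 kPa.
Pore pressure: u = 9.81×(5.45 − 0) = 53.465 kPa.
Initial effective stress: σ'_0 = σ_v − u = 95.93 − 53.465 = 42.465 kPa.
Stress increase at mid-clay by the 2:1 spreading method:
Δσ = qBL/((B+z)(L+z)) = 112×4.9×4.9/((4.9+5.45)(4.9+5.45)) = 25.103 kPa
Final effective stress: σ'_f = 42.465 + 25.103 = 67.568 kPa.
σ'_f = 67.568 ≤ σ'_p = 90.2 kPa, so the clay remains overconsolidated and only the recompression index applies:
S_c = C_r·H/(1+e₀)·log₁₀(σ'_f/σ'_0) = 0.083×6.7/1.76×log₁₀(67.568/42.465)
    = 0.31596 × 0.20171 = 0.06373 m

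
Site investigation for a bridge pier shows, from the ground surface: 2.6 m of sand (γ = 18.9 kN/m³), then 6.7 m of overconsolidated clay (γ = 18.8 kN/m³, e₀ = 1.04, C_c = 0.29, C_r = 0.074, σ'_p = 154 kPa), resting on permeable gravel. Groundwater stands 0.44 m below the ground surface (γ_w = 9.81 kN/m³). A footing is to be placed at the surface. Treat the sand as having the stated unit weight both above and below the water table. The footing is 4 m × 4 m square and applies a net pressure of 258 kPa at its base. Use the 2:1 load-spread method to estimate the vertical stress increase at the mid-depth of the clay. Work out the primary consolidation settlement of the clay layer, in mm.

Mid-depth of clay below the ground surface: z = 2.6 + 6.7/2 = 5.95 m.
Total vertical stress at mid-clay: σ_v = 18.9×2.6 + 18.8×3.35 = 112.12 kPa.
Pore pressure: u = 9.81×(5.95 − 0.44) = 54.053 kPa.
Initial effective stress: σ'_0 = σ_v − u = 112.12 − 54.053 = 58.067 kPa.
Stress increase at mid-clay by the 2:1 spreading method:
Δσ = qBL/((B+z)(L+z)) = 258×4×4/((4+5.95)(4+5.95)) = 41.696 kPa
Final effective stress: σ'_f = 58.067 + 41.696 = 99.763 kPa.
σ'_f = 99.763 ≤ σ'_p = 154 kPa, so the clay remains overconsolidated and only the recompression index applies:
S_c = C_r·H/(1+e₀)·log₁₀(σ'_f/σ'_0) = 0.074×6.7/2.04×log₁₀(99.763/58.067)
    = 0.24304 × 0.23504 = 0.05712 m

S_c ≈ 57.1 mm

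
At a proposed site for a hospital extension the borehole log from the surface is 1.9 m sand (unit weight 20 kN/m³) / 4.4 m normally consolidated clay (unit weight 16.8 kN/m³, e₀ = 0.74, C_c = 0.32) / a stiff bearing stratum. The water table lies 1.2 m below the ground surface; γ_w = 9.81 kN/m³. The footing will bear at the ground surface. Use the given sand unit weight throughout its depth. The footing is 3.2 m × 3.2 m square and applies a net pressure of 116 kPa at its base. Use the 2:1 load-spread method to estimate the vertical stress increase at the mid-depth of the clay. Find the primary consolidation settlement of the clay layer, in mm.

Mid-depth of clay below the ground surface: z = 1.9 + 4.4/2 = 4.1 m.
Total vertical stress at mid-clay: σ_v = 20×1.9 + 16.8×2.2 = 74.96 kPa.
Pore pressure: u = 9.81×(4.1 − 1.2) = 28.449 kPa.
Initial effective stress: σ'_0 = σ_v − u = 74.96 − 28.449 = 46.511 kPa.
Stress increase at mid-clay by the 2:1 spreading method:
Δσ = qBL/((B+z)(L+z)) = 116×3.2×3.2/((3.2+4.1)(3.2+4.1)) = 22.29 kPa
Final effective stress: σ'_f = σ'_0 + Δσ = 46.511 + 22.29 = 68.801 kPa.
Normally consolidated clay, so the full stress increment lies on the virgin compression line:
S_c = C_c·H/(1+e₀)·log₁₀(σ'_f/σ'_0) = 0.32×4.4/(1+0.74)×log₁₀(68.801/46.511)
    = 0.8092 × 0.17004 = 0.1376 m

S_c ≈ 138 mm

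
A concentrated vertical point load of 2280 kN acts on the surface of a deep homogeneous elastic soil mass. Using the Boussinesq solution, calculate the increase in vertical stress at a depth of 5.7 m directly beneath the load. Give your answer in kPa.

Δσ_z ≈ 33.5 kPa

Boussinesq vertical stress below a point load on an elastic half-space:
Δσ_z = 3P/(2πz²) · [1 + (r/z)²]^(−5/2)
r/z = 0/5.7 = 0; [1+(r/z)²]^(−5/2) = 1.
Δσ_z = 3×2280/(2π×5.7²) × 1 = 33.506 × 1 = 33.51 kPa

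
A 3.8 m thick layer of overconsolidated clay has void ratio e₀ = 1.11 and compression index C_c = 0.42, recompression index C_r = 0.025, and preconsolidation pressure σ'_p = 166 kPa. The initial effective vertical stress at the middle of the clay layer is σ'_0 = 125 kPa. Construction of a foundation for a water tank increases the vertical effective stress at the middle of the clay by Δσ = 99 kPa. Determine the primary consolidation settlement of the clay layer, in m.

S_c ≈ 0.104 m

Final effective stress: σ'_f = 125 + 99 = 224 kPa.
σ'_f = 224 > σ'_p = 166 kPa, so the stress path crosses the preconsolidation pressure — recompression up to σ'_p, then virgin compression beyond:
S_c = H/(1+e₀)·[C_r·log₁₀(σ'_p/σ'_0) + C_c·log₁₀(σ'_f/σ'_p)]
    = 3.8/2.11 × [0.025×log₁₀(166/125) + 0.42×log₁₀(224/166)]
    = 1.8009 × [0.00308 + 0.054659] = 0.104 m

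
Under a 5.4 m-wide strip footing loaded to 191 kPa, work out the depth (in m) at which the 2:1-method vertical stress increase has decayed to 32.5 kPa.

z ≈ 26.3 m

2:1 spreading — at depth z the loaded area has grown by z in each plan dimension:
qB/(B+z) = Δσ_z ⇒ z = qB/Δσ_z − B = 191×5.4/32.5 − 5.4 = 26.34 m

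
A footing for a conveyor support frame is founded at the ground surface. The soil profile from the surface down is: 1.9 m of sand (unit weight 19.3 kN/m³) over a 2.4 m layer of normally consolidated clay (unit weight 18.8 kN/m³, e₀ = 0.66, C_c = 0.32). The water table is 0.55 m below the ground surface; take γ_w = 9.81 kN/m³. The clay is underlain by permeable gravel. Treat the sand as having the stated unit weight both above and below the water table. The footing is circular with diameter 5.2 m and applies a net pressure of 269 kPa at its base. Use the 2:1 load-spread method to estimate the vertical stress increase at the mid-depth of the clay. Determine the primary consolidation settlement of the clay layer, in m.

Mid-depth of clay below the ground surface: z = 1.9 + 2.4/2 = 3.1 m.
Total vertical stress at mid-clay: σ_v = 19.3×1.9 + 18.8×1.2 = 59.23 kPa.
Pore pressure: u = 9.81×(3.1 − 0.55) = 25.015 kPa.
Initial effective stress: σ'_0 = σ_v − u = 59.23 − 25.015 = 34.215 kPa.
Stress increase at mid-clay by the 2:1 spreading method:
Δσ ≈ qD²/(D+z)² = 269×5.2²/(5.2+3.1)² = 105.59 kPa
Final effective stress: σ'_f = σ'_0 + Δσ = 34.215 + 105.59 = 139.81 kPa.
Normally consolidated clay, so the full stress increment lies on the virgin compression line:
S_c = C_c·H/(1+e₀)·log₁₀(σ'_f/σ'_0) = 0.32×2.4/(1+0.66)×log₁₀(139.81/34.215)
    = 0.46265 × 0.61132 = 0.2828 m

S_c ≈ 0.283 m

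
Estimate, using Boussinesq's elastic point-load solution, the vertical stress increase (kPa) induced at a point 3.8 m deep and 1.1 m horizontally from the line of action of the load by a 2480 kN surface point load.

Boussinesq vertical stress below a point load on an elastic half-space:
Δσ_z = 3P/(2πz²) · [1 + (r/z)²]^(−5/2)
r/z = 1.1/3.8 = 0.28947; [1+(r/z)²]^(−5/2) = 0.81777.
Δσ_z = 3×2480/(2π×3.8²) × 0.81777 = 82.002 × 0.81777 = 67.06 kPa

Δσ_z ≈ 67.1 kPa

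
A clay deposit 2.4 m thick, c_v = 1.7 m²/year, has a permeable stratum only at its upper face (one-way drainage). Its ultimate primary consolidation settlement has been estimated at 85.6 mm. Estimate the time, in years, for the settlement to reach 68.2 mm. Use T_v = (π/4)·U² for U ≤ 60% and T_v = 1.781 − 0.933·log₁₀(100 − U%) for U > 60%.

Drainage path length: H_d = H = 2.4 m (single drainage).
U = S(t)/S_ult = 68.2/85.6 = 0.7967.
U > 60%: T_v = 1.781 − 0.933·log₁₀(100 − 79.673) = 0.56057.
t = T_v·H_d²/c_v = 0.56057×2.4²/1.7 = 1.899 years.

t ≈ 1.9 years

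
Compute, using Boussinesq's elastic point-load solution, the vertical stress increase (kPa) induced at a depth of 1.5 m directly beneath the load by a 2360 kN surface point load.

Boussinesq vertical stress below a point load on an elastic half-space:
Δσ_z = 3P/(2πz²) · [1 + (r/z)²]^(−5/2)
r/z = 0/1.5 = 0; [1+(r/z)²]^(−5/2) = 1.
Δσ_z = 3×2360/(2π×1.5²) × 1 = 500.81 × 1 = 500.8 kPa

Δσ_z ≈ 501 kPa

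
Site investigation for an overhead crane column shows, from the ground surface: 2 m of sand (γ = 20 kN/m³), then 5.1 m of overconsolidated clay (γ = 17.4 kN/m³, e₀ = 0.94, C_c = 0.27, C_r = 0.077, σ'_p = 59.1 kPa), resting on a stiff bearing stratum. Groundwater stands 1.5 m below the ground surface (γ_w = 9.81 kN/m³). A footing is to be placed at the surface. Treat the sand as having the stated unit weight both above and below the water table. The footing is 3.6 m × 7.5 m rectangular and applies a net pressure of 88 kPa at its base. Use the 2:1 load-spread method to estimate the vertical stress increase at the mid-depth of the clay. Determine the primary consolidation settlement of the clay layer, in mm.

Mid-depth of clay below the ground surface: z = 2 + 5.1/2 = 4.55 m.
Total vertical stress at mid-clay: σ_v = 20×2 + 17.4×2.55 = 84.37 kPa.
Pore pressure: u = 9.81×(4.55 − 1.5) = 29.921 kPa.
Initial effective stress: σ'_0 = σ_v − u = 84.37 − 29.921 = 54.449 kPa.
Stress increase at mid-clay by the 2:1 spreading method:
Δσ = qBL/((B+z)(L+z)) = 88×3.6×7.5/((3.6+4.55)(7.5+4.55)) = 24.194 kPa
Final effective stress: σ'_f = 54.449 + 24.194 = 78.643 kPa.
σ'_f = 78.643 > σ'_p = 59.1 kPa, so the stress path crosses the preconsolidation pressure — recompression up to σ'_p, then virgin compression beyond:
S_c = H/(1+e₀)·[C_r·log₁₀(σ'_p/σ'_0) + C_c·log₁₀(σ'_f/σ'_p)]
    = 5.1/1.94 × [0.077×log₁₀(59.1/54.449) + 0.27×log₁₀(78.643/59.1)]
    = 2.6289 × [0.002741 + 0.0335] = 0.09527 m

S_c ≈ 95.3 mm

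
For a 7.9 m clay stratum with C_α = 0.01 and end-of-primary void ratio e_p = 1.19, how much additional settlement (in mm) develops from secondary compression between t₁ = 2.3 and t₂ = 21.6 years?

Secondary compression: S_s = C_α·H/(1+e_p)·log₁₀(t₂/t₁)
S_s = 0.01×7.9/(1+1.19)×log₁₀(21.6/2.3)
    = 0.03607 × 0.9727 = 0.03509 m

S_s ≈ 35.1 mm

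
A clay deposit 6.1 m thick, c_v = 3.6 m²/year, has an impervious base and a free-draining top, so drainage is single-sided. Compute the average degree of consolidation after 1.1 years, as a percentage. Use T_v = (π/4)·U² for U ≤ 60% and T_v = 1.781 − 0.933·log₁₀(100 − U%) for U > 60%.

Drainage path length: H_d = H = 6.1 m (single drainage).
T_v = c_v·t/H_d² = 3.6×1.1/6.1² = 0.10642.
T_v = 0.10642 corresponds to the U ≤ 60% branch:
U = √(4T_v/π) = 0.3681

U ≈ 36.8 %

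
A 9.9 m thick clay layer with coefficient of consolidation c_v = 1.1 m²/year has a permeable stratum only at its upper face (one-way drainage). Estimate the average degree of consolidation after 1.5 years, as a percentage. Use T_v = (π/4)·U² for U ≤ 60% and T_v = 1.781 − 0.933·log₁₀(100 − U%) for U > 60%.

Drainage path length: H_d = H = 9.9 m (single drainage).
T_v = c_v·t/H_d² = 1.1×1.5/9.9² = 0.016835.
T_v = 0.016835 corresponds to the U ≤ 60% branch:
U = √(4T_v/π) = 0.1464

U ≈ 14.6 %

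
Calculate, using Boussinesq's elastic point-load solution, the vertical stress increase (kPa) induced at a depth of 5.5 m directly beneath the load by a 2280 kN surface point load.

Boussinesq vertical stress below a point load on an elastic half-space:
Δσ_z = 3P/(2πz²) · [1 + (r/z)²]^(−5/2)
r/z = 0/5.5 = 0; [1+(r/z)²]^(−5/2) = 1.
Δσ_z = 3×2280/(2π×5.5²) × 1 = 35.987 × 1 = 35.99 kPa

Δσ_z ≈ 36 kPa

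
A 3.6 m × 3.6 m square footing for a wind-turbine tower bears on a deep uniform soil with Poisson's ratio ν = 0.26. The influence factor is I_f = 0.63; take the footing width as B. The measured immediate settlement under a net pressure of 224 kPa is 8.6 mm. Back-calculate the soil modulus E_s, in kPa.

E_s ≈ 55100 kPa

S_e = q·B·(1−ν²)/E_s · I_f  ⇒  E_s = q·B·(1−ν²)·I_f / S_e.
E_s = 224 × 3.6 × 0.9324 × 0.63 / 0.0086 = 55080 kPa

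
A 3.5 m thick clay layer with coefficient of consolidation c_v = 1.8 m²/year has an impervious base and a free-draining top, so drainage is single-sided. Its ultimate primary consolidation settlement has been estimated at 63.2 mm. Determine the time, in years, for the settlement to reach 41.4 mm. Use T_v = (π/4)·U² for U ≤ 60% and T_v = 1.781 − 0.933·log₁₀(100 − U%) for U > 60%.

t ≈ 2.36 years

Drainage path length: H_d = H = 3.5 m (single drainage).
U = S(t)/S_ult = 41.4/63.2 = 0.6551.
U > 60%: T_v = 1.781 − 0.933·log₁₀(100 − 65.506) = 0.34629.
t = T_v·H_d²/c_v = 0.34629×3.5²/1.8 = 2.357 years.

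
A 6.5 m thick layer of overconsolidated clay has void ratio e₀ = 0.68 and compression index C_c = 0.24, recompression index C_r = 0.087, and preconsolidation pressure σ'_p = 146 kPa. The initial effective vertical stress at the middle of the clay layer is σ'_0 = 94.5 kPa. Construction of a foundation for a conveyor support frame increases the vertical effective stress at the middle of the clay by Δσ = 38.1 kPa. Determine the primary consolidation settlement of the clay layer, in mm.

S_c ≈ 49.5 mm

Final effective stress: σ'_f = 94.5 + 38.1 = 132.6 kPa.
σ'_f = 132.6 ≤ σ'_p = 146 kPa, so the clay remains overconsolidated and only the recompression index applies:
S_c = C_r·H/(1+e₀)·log₁₀(σ'_f/σ'_0) = 0.087×6.5/1.68×log₁₀(132.6/94.5)
    = 0.3366 × 0.14711 = 0.04952 m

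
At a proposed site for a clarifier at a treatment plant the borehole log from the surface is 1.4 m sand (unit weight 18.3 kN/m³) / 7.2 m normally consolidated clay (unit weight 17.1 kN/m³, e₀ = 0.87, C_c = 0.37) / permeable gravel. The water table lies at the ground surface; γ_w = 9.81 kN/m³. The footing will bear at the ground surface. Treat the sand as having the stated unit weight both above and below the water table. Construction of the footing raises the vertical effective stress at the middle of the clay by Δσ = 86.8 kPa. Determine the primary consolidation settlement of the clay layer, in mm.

S_c ≈ 734 mm

Mid-depth of clay below the ground surface: z = 1.4 + 7.2/2 = 5 m.
Total vertical stress at mid-clay: σ_v = 18.3×1.4 + 17.1×3.6 = 87.18 kPa.
Pore pressure: u = 9.81×(5 − 0) = 49.05 kPa.
Initial effective stress: σ'_0 = σ_v − u = 87.18 − 49.05 = 38.13 kPa.
Final effective stress: σ'_f = σ'_0 + Δσ = 38.13 + 86.8 = 124.93 kPa.
Normally consolidated clay, so the full stress increment lies on the virgin compression line:
S_c = C_c·H/(1+e₀)·log₁₀(σ'_f/σ'_0) = 0.37×7.2/(1+0.87)×log₁₀(124.93/38.13)
    = 1.4246 × 0.5154 = 0.7342 m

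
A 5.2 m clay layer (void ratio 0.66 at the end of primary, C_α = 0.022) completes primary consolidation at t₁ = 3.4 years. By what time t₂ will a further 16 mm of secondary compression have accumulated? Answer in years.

S_s = C_α·H/(1+e_p)·log₁₀(t₂/t₁) ⇒ log₁₀(t₂/t₁) = S_s·(1+e_p)/(C_α·H).
log₁₀(t₂/t₁) = 0.016 × (1+0.66) / (0.022×5.2) = 0.2322
t₂ = t₁ × 10^0.2322 = 3.4 × 1.707 = 5.803 years

t₂ ≈ 5.8 years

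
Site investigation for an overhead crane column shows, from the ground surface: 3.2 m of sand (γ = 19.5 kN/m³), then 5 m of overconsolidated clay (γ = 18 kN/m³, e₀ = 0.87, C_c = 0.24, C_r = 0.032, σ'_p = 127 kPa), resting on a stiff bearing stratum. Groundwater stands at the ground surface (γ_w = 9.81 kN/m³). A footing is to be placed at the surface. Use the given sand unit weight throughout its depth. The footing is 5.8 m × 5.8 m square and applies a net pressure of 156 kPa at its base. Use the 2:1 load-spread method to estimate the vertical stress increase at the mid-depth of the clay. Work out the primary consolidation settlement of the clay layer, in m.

S_c ≈ 0.0212 m

Mid-depth of clay below the ground surface: z = 3.2 + 5/2 = 5.7 m.
Total vertical stress at mid-clay: σ_v = 19.5×3.2 + 18×2.5 = 107.4 kPa.
Pore pressure: u = 9.81×(5.7 − 0) = 55.917 kPa.
Initial effective stress: σ'_0 = σ_v − u = 107.4 − 55.917 = 51.483 kPa.
Stress increase at mid-clay by the 2:1 spreading method:
Δσ = qBL/((B+z)(L+z)) = 156×5.8×5.8/((5.8+5.7)(5.8+5.7)) = 39.681 kPa
Final effective stress: σ'_f = 51.483 + 39.681 = 91.164 kPa.
σ'_f = 91.164 ≤ σ'_p = 127 kPa, so the clay remains overconsolidated and only the recompression index applies:
S_c = C_r·H/(1+e₀)·log₁₀(σ'_f/σ'_0) = 0.032×5/1.87×log₁₀(91.164/51.483)
    = 0.085562 × 0.24816 = 0.02123 m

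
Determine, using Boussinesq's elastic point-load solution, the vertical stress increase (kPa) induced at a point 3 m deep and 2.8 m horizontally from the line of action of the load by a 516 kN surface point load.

Δσ_z ≈ 5.72 kPa

Boussinesq vertical stress below a point load on an elastic half-space:
Δσ_z = 3P/(2πz²) · [1 + (r/z)²]^(−5/2)
r/z = 2.8/3 = 0.93333; [1+(r/z)²]^(−5/2) = 0.20881.
Δσ_z = 3×516/(2π×3²) × 0.20881 = 27.375 × 0.20881 = 5.716 kPa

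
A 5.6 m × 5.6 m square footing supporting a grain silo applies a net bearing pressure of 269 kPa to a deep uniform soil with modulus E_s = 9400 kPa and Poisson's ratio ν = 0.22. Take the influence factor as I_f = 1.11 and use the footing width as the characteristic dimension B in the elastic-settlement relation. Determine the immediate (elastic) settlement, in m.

S_e ≈ 0.169 m

Immediate (elastic) settlement: S_e = q·B·(1−ν²)/E_s · I_f.
S_e = 269 × 5.6 × (1 − 0.22²) / 9400 × 1.11
    = 269 × 5.6 × 0.9516 / 9400 × 1.11
    = 0.1693 m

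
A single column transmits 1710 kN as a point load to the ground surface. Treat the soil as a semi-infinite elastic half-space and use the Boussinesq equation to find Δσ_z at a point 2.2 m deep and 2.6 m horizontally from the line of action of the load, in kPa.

Boussinesq vertical stress below a point load on an elastic half-space:
Δσ_z = 3P/(2πz²) · [1 + (r/z)²]^(−5/2)
r/z = 2.6/2.2 = 1.1818; [1+(r/z)²]^(−5/2) = 0.11245.
Δσ_z = 3×1710/(2π×2.2²) × 0.11245 = 168.69 × 0.11245 = 18.97 kPa

Δσ_z ≈ 19 kPa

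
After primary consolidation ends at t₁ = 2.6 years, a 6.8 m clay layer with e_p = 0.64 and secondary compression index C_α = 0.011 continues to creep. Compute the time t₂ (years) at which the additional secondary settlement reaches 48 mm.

S_s = C_α·H/(1+e_p)·log₁₀(t₂/t₁) ⇒ log₁₀(t₂/t₁) = S_s·(1+e_p)/(C_α·H).
log₁₀(t₂/t₁) = 0.048 × (1+0.64) / (0.011×6.8) = 1.052
t₂ = t₁ × 10^1.052 = 2.6 × 11.28 = 29.33 years

t₂ ≈ 29.3 years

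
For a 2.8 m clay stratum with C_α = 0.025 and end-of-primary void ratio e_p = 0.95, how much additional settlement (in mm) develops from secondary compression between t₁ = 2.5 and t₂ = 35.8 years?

S_s ≈ 41.5 mm

Secondary compression: S_s = C_α·H/(1+e_p)·log₁₀(t₂/t₁)
S_s = 0.025×2.8/(1+0.95)×log₁₀(35.8/2.5)
    = 0.0359 × 1.156 = 0.0415 m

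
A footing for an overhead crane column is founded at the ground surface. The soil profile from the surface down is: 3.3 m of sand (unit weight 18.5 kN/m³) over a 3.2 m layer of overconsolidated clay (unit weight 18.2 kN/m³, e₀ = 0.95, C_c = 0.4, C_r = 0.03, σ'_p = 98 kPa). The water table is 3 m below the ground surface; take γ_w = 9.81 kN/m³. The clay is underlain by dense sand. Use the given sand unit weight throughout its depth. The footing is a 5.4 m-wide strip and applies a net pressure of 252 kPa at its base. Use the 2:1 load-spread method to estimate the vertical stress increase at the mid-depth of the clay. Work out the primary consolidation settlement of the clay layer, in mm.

Mid-depth of clay below the ground surface: z = 3.3 + 3.2/2 = 4.9 m.
Total vertical stress at mid-clay: σ_v = 18.5×3.3 + 18.2×1.6 = 90.17 kPa.
Pore pressure: u = 9.81×(4.9 − 3) = 18.639 kPa.
Initial effective stress: σ'_0 = σ_v − u = 90.17 − 18.639 = 71.531 kPa.
Stress increase at mid-clay by the 2:1 spreading method:
Δσ = qB/(B+z) = 252×5.4/(5.4+4.9) = 132.12 kPa
Final effective stress: σ'_f = 71.531 + 132.12 = 203.65 kPa.
σ'_f = 203.65 > σ'_p = 98 kPa, so the stress path crosses the preconsolidation pressure — recompression up to σ'_p, then virgin compression beyond:
S_c = H/(1+e₀)·[C_r·log₁₀(σ'_p/σ'_0) + C_c·log₁₀(σ'_f/σ'_p)]
    = 3.2/1.95 × [0.03×log₁₀(98/71.531) + 0.4×log₁₀(203.65/98)]
    = 1.641 × [0.004102 + 0.12706] = 0.2152 m

S_c ≈ 215 mm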